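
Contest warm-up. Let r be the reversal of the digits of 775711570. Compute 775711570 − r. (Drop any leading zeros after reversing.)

700593993

Reverse of 775711570 is 75117577.
775711570 − 75117577 = 700593993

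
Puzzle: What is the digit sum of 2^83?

2^83 = 9671406556917033397649408
Sum of its 25 digits: 122.

122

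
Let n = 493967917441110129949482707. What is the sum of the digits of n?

4+9+3+9+6+7+9+1+7+4+4+1+1+1+0+1+2+9+9+4+9+4+8+2+7+0+7 = 128

128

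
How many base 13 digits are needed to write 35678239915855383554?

18

35678239915855383554 in base 13 is 418056A2B87B4C2016, which has 18 digits.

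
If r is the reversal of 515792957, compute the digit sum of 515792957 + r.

Reversal of 515792957 is 759297515; 515792957 + 759297515 = 1275090472.
Digit sum of 1275090472: 1+2+7+5+0+9+0+4+7+2 = 37.

37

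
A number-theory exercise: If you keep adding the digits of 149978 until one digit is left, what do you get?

2

1+4+9+9+7+8 = 38
3+8 = 11
1+1 = 2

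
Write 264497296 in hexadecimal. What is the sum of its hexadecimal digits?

61

264497296 in base 16 is FC3E890.
Digit sum: 15+12+3+14+8+9+0 = 61.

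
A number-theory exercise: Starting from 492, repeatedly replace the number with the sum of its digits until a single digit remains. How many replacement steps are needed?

492 → 15 → 6 (2 steps)

2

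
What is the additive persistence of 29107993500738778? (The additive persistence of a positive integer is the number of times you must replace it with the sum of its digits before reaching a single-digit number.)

29107993500738778 → 85 → 13 → 4 (3 steps)

3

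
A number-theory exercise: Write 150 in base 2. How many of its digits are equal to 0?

4

150 in base 2 is 10010110.
The digit 0 appears 4 times.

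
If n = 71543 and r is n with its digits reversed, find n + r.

106060

Reverse of 71543 is 34517.
71543 + 34517 = 106060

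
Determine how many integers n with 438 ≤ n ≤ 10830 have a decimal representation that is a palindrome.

155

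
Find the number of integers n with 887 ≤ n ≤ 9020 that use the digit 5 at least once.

The integers in [887, 9020] that use the digit 5 at least once: 895, 905, 915, 925, 935, 945, …, 9005, 9015.
2919 qualify.

2919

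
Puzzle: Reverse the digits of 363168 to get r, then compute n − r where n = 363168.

Reverse of 363168 is 861363.
363168 − 861363 = -498195

-498195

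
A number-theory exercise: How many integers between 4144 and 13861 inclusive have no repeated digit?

3896

The integers in [4144, 13861] that have no repeated digit: 4150, 4152, 4153, 4156, 4157, 4158, …, 13859, 13860.
3896 qualify.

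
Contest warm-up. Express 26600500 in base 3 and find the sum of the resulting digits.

12

26600500 in base 3 is 1212001110000201.
Digit sum: 1+2+1+2+0+0+1+1+1+0+0+0+0+2+0+1 = 12.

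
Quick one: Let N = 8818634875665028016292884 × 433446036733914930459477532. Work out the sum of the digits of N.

8818634875665028016292884 × 433446036733914930459477532 = 3822402336260487059012316313113148751995230129482288
Sum of its 52 digits: 197.

197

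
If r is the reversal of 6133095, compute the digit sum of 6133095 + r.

18

Reversal of 6133095 is 5903316; 6133095 + 5903316 = 12036411.
Digit sum of 12036411: 1+2+0+3+6+4+1+1 = 18.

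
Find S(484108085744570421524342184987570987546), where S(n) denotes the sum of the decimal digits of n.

180

4+8+4+1+0+8+0+8+5+7+4+4+5+7+0+4+2+1+5+2+4+3+4+2+1+8+4+9+8+7+5+7+0+9+8+7+5+4+6 = 180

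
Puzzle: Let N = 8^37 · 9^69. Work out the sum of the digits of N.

432

8^37 · 9^69 = 1807434925553306825388804149554760778011746036519365464252166722001510658284853070596054672339894272
Sum of its 100 digits: 432.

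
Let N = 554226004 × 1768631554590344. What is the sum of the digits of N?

554226004 × 1768631554590344 = 980221599048914212105376
Sum of its 24 digits: 98.

98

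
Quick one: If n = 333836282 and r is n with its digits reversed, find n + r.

616474615

Reverse of 333836282 is 282638333.
333836282 + 282638333 = 616474615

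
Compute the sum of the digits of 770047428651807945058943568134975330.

167

7+7+0+0+4+7+4+2+8+6+5+1+8+0+7+9+4+5+0+5+8+9+4+3+5+6+8+1+3+4+9+7+5+3+3+0 = 167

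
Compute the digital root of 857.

8+5+7 = 20
2+0 = 2
(Equivalently, 857 mod 9 = 2.)

2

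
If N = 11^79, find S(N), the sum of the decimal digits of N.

11^79 = 18621820132595144528407508578788012958402726053563392593510831217730632927190897891
Sum of its 83 digits: 362.

362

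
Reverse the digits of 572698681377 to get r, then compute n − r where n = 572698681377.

-200488214898

Reverse of 572698681377 is 773186896275.
572698681377 − 773186896275 = -200488214898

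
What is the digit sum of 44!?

216

44! = 2658271574788448768043625811014615890319638528000000000
Sum of its 55 digits: 216.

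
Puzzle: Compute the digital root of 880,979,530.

4

8+8+0+9+7+9+5+3+0 = 49
4+9 = 13
1+3 = 4
(Equivalently, 880,979,530 mod 9 = 4.)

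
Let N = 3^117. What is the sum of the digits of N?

3^117 = 66555937033867822607895549241096482953017615834735226163
Sum of its 56 digits: 261.

261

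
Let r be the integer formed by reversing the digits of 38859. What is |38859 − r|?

57024

Reverse of 38859 is 95883.
|38859 − 95883| = 57024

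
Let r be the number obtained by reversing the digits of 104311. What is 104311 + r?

Reverse of 104311 is 113401.
104311 + 113401 = 217712

217712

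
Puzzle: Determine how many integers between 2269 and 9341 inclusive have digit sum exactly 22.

The integers in [2269, 9341] that have digit sum exactly 22: 2299, 2389, 2398, 2479, 2488, 2497, …, 9328, 9337.
440 qualify.

440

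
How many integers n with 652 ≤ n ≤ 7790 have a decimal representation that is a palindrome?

103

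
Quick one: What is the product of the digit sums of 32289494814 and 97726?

1674

S(32289494814) = 3+2+2+8+9+4+9+4+8+1+4 = 54.
S(97726) = 9+7+7+2+6 = 31.
54 · 31 = 1674.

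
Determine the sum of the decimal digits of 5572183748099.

68

5+5+7+2+1+8+3+7+4+8+0+9+9 = 68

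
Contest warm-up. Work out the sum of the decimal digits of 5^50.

151

5^50 = 88817841970012523233890533447265625
Sum of its 35 digits: 151.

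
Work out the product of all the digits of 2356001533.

2×3×5×6×0×0×1×5×3×3 = 0

0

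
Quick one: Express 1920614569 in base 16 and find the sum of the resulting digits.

49

1920614569 in base 16 is 727A40A9.
Digit sum: 7+2+7+10+4+0+10+9 = 49.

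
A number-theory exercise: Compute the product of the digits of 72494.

7×2×4×9×4 = 2016

2016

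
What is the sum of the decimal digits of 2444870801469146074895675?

119

2+4+4+4+8+7+0+8+0+1+4+6+9+1+4+6+0+7+4+8+9+5+6+7+5 = 119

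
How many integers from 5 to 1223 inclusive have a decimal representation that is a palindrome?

The integers in [5, 1223] that have a decimal representation that is a palindrome: 5, 6, 7, 8, 9, 11, …, 1111, 1221.
107 qualify.

107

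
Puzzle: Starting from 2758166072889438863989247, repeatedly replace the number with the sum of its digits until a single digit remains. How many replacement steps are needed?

2758166072889438863989247 → 140 → 5 (2 steps)

2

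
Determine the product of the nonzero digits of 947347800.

9×4×7×3×4×7×8 = 169344

169344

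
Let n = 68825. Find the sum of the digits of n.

6+8+8+2+5 = 29

29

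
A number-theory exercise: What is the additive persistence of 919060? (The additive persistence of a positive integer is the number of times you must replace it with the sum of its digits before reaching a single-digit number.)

2

919060 → 25 → 7 (2 steps)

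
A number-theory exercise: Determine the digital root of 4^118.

The digital root of n equals n mod 9 (or 9 when 9 | n), so we need 4^118 mod 9.
4^118 ≡ 4 (mod 9), so the digital root is 4.

4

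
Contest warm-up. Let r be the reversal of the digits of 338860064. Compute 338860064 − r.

-121208769

Reverse of 338860064 is 460068833.
338860064 − 460068833 = -121208769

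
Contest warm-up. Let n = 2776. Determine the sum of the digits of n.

22

2+7+7+6 = 22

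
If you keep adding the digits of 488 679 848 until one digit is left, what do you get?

8

4+8+8+6+7+9+8+4+8 = 62
6+2 = 8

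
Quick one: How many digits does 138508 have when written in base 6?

138508 in base 6 is 2545124, which has 7 digits.

7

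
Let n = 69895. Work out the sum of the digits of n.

37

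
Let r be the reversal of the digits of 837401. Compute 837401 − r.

732663

Reverse of 837401 is 104738.
837401 − 104738 = 732663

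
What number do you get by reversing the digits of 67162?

Reversing 67162 gives 26176.

26176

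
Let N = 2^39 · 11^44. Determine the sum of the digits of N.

230

2^39 · 11^44 = 3642906107544892175634042546712223105995640247060065681408
Sum of its 58 digits: 230.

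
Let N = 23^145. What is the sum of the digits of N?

860

23^145 = 282186493234818581154142512979035159516921447709720108936071149480815335424979513318136832332969187708262504049073275450402213978406087355495426045106684346269876393343892972357615705324291746331543
Sum of its 198 digits: 860.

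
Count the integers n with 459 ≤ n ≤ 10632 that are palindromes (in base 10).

151

The integers in [459, 10632] that are palindromes (in base 10): 464, 474, 484, 494, 505, 515, …, 10501, 10601.
151 qualify.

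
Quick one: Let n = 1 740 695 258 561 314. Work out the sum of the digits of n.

67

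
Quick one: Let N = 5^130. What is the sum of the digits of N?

427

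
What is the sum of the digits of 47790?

4+7+7+9+0 = 27

27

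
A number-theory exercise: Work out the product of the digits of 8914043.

8×9×1×4×0×4×3 = 0

0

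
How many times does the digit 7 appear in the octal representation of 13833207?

2

13833207 in base 8 is 64611767.
The digit 7 appears 2 times.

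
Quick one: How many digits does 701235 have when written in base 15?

5

701235 in base 15 is DCB90, which has 5 digits.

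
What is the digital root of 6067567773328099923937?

6+0+6+7+5+6+7+7+7+3+3+2+8+0+9+9+9+2+3+9+3+7 = 118
1+1+8 = 10
1+0 = 1

1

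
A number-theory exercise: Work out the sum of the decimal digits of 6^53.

6^53 = 174588755932389037098918153698611839369216
Sum of its 42 digits: 216.

216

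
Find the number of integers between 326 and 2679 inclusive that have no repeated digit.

The integers in [326, 2679] that have no repeated digit: 326, 327, 328, 329, 340, 341, …, 2678, 2679.
1310 qualify.

1310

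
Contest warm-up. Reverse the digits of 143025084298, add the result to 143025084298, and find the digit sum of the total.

47

Reversal of 143025084298 is 892480520341; 143025084298 + 892480520341 = 1035505604639.
Digit sum of 1035505604639: 1+0+3+5+5+0+5+6+0+4+6+3+9 = 47.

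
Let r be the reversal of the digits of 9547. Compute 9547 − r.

Reverse of 9547 is 7459.
9547 − 7459 = 2088

2088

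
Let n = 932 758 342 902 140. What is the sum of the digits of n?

9+3+2+7+5+8+3+4+2+9+0+2+1+4+0 = 59

59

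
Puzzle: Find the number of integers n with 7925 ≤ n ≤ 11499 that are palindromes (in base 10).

The integers in [7925, 11499] that are palindromes (in base 10): 7997, 8008, 8118, 8228, 8338, 8448, …, 11311, 11411.
36 qualify.

36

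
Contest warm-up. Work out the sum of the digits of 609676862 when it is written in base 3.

20

609676862 in base 3 is 1120111012210102112.
Digit sum: 1+1+2+0+1+1+1+0+1+2+2+1+0+1+0+2+1+1+2 = 20.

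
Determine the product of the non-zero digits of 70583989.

7×5×8×3×9×8×9 = 544320

544320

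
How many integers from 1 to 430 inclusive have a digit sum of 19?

The integers in [1, 430] that have a digit sum of 19: 199, 289, 298, 379, 388, 397.
6 qualify.

6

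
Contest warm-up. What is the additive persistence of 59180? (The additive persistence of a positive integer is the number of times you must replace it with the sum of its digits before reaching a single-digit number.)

59180 → 23 → 5 (2 steps)

2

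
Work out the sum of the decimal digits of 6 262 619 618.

6+2+6+2+6+1+9+6+1+8 = 47

47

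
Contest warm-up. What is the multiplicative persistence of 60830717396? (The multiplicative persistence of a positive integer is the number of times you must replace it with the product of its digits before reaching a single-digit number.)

60830717396 → 0 (1 step)

1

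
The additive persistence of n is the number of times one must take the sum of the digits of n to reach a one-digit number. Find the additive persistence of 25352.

25352 → 17 → 8 (2 steps)

2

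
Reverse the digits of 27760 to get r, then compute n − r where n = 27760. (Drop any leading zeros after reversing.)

20988

Reverse of 27760 is 6772.
27760 − 6772 = 20988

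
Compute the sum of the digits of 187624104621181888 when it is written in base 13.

100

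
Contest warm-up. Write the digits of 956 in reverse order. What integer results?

Reversing 956 gives 659.

659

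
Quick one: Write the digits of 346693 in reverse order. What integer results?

Reversing 346693 gives 396643.

396643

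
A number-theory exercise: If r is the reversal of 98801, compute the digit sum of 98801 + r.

25

Reversal of 98801 is 10889; 98801 + 10889 = 109690.
Digit sum of 109690: 1+0+9+6+9+0 = 25.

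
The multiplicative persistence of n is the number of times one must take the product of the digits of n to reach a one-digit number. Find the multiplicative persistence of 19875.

2

19875 → 2520 → 0 (2 steps)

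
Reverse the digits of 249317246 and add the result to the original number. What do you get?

892031188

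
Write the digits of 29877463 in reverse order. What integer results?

Reversing 29877463 gives 36477892.

36477892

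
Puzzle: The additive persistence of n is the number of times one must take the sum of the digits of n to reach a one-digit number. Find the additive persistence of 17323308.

2

17323308 → 27 → 9 (2 steps)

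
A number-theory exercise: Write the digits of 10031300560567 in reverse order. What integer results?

Reversing 10031300560567 gives 76506500313001.

76506500313001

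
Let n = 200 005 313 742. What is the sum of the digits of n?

2+0+0+0+0+5+3+1+3+7+4+2 = 27

27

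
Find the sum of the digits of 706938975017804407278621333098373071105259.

180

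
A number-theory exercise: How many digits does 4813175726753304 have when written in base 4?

27

4813175726753304 in base 4 is 101012120323031123310120120, which has 27 digits.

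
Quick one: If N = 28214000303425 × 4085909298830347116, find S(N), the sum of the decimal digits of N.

28214000303425 × 4085909298830347116 = 115279846196966442528422073672300
Sum of its 33 digits: 141.

141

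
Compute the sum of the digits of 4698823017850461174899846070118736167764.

4+6+9+8+8+2+3+0+1+7+8+5+0+4+6+1+1+7+4+8+9+9+8+4+6+0+7+0+1+1+8+7+3+6+1+6+7+7+6+4 = 192

192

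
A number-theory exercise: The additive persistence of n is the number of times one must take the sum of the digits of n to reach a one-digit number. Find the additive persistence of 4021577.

2

4021577 → 26 → 8 (2 steps)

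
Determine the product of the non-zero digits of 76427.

2352

7×6×4×2×7 = 2352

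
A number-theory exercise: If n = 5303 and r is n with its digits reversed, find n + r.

8338

Reverse of 5303 is 3035.
5303 + 3035 = 8338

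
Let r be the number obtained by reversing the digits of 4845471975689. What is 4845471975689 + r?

14711263721173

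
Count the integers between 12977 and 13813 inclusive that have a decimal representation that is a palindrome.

8

The integers in [12977, 13813] that have a decimal representation that is a palindrome: 13031, 13131, 13231, 13331, 13431, 13531, 13631, 13731.
8 qualify.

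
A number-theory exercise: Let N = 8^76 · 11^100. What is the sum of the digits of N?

8^76 · 11^100 = 59443931795565822885752192270790157540715929747795643834707260138509074628836320307699172484062118269064238890956411393575289195057952905373706311848830661474804646025363456
Sum of its 173 digits: 799.

799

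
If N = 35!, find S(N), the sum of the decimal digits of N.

35! = 10333147966386144929666651337523200000000
Sum of its 41 digits: 144.

144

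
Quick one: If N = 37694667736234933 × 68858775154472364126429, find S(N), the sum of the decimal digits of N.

168

37694667736234933 × 68858775154472364126429 = 2595608650171945038763512707116058344257
Sum of its 40 digits: 168.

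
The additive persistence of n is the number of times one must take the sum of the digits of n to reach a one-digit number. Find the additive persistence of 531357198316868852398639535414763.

3

531357198316868852398639535414763 → 165 → 12 → 3 (3 steps)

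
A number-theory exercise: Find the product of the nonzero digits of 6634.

432

6×6×3×4 = 432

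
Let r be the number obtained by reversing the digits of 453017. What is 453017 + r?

Reverse of 453017 is 710354.
453017 + 710354 = 1163371

1163371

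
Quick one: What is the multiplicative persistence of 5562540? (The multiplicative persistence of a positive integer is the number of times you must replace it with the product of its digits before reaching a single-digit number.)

5562540 → 0 (1 step)

1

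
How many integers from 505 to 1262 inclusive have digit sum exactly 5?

12

The integers in [505, 1262] that have digit sum exactly 5: 1004, 1013, 1022, 1031, 1040, 1103, …, 1211, 1220.
12 qualify.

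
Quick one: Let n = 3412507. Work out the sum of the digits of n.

22

3+4+1+2+5+0+7 = 22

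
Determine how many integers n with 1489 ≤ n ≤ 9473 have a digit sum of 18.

581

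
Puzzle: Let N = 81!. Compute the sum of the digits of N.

81! = 5797126020747367985879734231578109105412357244731625958745865049716390179693892056256184534249745940480000000000000000000
Sum of its 121 digits: 486.

486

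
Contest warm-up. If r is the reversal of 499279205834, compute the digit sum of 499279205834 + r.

70

Reversal of 499279205834 is 438502972994; 499279205834 + 438502972994 = 937782178828.
Digit sum of 937782178828: 9+3+7+7+8+2+1+7+8+8+2+8 = 70.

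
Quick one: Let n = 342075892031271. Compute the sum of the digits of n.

54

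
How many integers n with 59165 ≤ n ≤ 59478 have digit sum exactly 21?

The integers in [59165, 59478] that have digit sum exactly 21: 59205, 59214, 59223, 59232, 59241, 59250, …, 59421, 59430.
15 qualify.

15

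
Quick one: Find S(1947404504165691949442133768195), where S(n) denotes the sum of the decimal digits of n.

141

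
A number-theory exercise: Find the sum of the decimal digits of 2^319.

398

2^319 = 1067993517960455041197510853084776057301352261178326384973520803911109862890320275011481043468288
Sum of its 97 digits: 398.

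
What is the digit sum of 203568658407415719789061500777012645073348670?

2+0+3+5+6+8+6+5+8+4+0+7+4+1+5+7+1+9+7+8+9+0+6+1+5+0+0+7+7+7+0+1+2+6+4+5+0+7+3+3+4+8+6+7+0 = 194

194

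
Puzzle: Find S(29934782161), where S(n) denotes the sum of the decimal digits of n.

52

2+9+9+3+4+7+8+2+1+6+1 = 52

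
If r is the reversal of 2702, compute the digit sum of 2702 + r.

Reversal of 2702 is 2072; 2702 + 2072 = 4774.
Digit sum of 4774: 4+7+7+4 = 22.

22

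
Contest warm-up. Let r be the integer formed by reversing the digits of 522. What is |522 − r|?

297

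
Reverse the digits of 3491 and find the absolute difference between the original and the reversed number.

1548

Reverse of 3491 is 1943.
|3491 − 1943| = 1548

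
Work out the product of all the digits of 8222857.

17920

8×2×2×2×8×5×7 = 17920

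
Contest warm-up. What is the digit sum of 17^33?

17^33 = 40254497110927943179349807054456171205137
Sum of its 41 digits: 170.

170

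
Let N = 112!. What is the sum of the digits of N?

765

112! = 197450685722107402353682037275992488341277868034975337796656295094902858969771811440894224355027779366597957338237853638272334919686385621811850780464277094400000000000000000000000000
Sum of its 183 digits: 765.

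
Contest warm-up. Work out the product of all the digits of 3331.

3×3×3×1 = 27

27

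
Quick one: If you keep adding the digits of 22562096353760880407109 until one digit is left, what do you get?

2+2+5+6+2+0+9+6+3+5+3+7+6+0+8+8+0+4+0+7+1+0+9 = 93
9+3 = 12
1+2 = 3
(Equivalently, 22562096353760880407109 mod 9 = 3.)

3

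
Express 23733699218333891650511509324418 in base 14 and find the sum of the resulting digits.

23733699218333891650511509324418 in base 14 is 299602D732D64CC949A0786BA654.
Digit sum: 2+9+9+6+0+2+13+7+3+2+13+6+4+12+12+9+4+9+10+0+7+8+6+11+10+6+5+4 = 189.

189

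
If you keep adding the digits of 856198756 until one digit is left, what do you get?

1

8+5+6+1+9+8+7+5+6 = 55
5+5 = 10
1+0 = 1
(Equivalently, 856198756 mod 9 = 1.)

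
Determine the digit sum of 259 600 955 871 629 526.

2+5+9+6+0+0+9+5+5+8+7+1+6+2+9+5+2+6 = 87

87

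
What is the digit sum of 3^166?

3^166 = 15926791088519786003064148590679881418931379526481396121112548658575277686941529
Sum of its 80 digits: 387.

387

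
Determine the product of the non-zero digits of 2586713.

2×5×8×6×7×1×3 = 10080

10080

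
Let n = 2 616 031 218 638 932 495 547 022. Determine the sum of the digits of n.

99

2+6+1+6+0+3+1+2+1+8+6+3+8+9+3+2+4+9+5+5+4+7+0+2+2 = 99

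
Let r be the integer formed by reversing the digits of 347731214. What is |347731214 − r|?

Reverse of 347731214 is 412137743.
|347731214 − 412137743| = 64406529

64406529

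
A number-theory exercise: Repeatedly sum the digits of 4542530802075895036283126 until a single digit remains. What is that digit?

4+5+4+2+5+3+0+8+0+2+0+7+5+8+9+5+0+3+6+2+8+3+1+2+6 = 98
9+8 = 17
1+7 = 8

8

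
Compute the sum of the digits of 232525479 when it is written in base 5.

27

232525479 in base 5 is 434011303404.
Digit sum: 4+3+4+0+1+1+3+0+3+4+0+4 = 27.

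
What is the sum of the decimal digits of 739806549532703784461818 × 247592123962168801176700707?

255

739806549532703784461818 × 247592123962168801176700707 = 183170274919925568791588981989063133676196855105326
Sum of its 51 digits: 255.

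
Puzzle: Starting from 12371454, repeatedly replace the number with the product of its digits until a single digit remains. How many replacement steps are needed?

12371454 → 3360 → 0 (2 steps)

2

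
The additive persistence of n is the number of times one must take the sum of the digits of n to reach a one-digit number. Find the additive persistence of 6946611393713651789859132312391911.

6946611393713651789859132312391911 → 153 → 9 (2 steps)

2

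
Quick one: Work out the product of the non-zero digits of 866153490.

8×6×6×1×5×3×4×9 = 155520

155520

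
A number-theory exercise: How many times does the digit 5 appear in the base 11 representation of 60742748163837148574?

3

60742748163837148574 in base 11 is AA1A370576757034450.
The digit 5 appears 3 times.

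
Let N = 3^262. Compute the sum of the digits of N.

576

3^262 = 101337161782938510185641104569663089970265542239417741595879917009496296947099731800990289713345905341400704179060147688494809
Sum of its 126 digits: 576.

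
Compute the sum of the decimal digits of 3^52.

3^52 = 6461081889226673298932241
Sum of its 25 digits: 117.

117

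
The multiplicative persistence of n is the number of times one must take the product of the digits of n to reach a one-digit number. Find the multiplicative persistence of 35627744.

2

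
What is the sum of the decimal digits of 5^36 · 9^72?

5^36 · 9^72 = 7385515870648896099297477627139543720240795667511176540045234172646902152337133884429931640625
Sum of its 94 digits: 423.

423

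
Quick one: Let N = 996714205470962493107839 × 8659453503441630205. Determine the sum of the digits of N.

996714205470962493107839 × 8659453503441630205 = 8631000318495567024612843072688543024676995
Sum of its 43 digits: 187.

187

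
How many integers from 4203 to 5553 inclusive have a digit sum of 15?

The integers in [4203, 5553] that have a digit sum of 15: 4209, 4218, 4227, 4236, 4245, 4254, …, 5541, 5550.
101 qualify.

101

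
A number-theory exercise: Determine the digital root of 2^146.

The digital root of n equals n mod 9 (or 9 when 9 | n), so we need 2^146 mod 9.
2^146 ≡ 4 (mod 9), so the digital root is 4.

4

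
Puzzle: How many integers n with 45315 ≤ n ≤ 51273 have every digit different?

The integers in [45315, 51273] that have every digit different: 45316, 45317, 45318, 45319, 45320, 45321, …, 51270, 51273.
1950 qualify.

1950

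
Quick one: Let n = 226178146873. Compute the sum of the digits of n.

2+2+6+1+7+8+1+4+6+8+7+3 = 55

55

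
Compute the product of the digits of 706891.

7×0×6×8×9×1 = 0

0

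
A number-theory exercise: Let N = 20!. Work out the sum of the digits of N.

54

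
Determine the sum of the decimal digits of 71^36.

71^36 = 4418761423445010359012517479030513507821439762288727229544623559521
Sum of its 67 digits: 271.

271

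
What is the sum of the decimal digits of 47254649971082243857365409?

4+7+2+5+4+6+4+9+9+7+1+0+8+2+2+4+3+8+5+7+3+6+5+4+0+9 = 124

124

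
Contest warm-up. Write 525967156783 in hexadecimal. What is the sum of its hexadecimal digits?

73

525967156783 in base 16 is 7A7615E62F.
Digit sum: 7+10+7+6+1+5+14+6+2+15 = 73.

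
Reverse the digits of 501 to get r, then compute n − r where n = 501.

Reverse of 501 is 105.
501 − 105 = 396

396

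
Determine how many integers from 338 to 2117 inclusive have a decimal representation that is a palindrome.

78

The integers in [338, 2117] that have a decimal representation that is a palindrome: 343, 353, 363, 373, 383, 393, …, 2002, 2112.
78 qualify.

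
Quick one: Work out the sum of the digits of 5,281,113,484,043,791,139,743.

88

5+2+8+1+1+1+3+4+8+4+0+4+3+7+9+1+1+3+9+7+4+3 = 88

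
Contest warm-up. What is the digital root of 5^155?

The digital root of n equals n mod 9 (or 9 when 9 | n), so we need 5^155 mod 9.
5^155 ≡ 2 (mod 9), so the digital root is 2.

2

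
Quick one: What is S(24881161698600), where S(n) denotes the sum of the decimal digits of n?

60

2+4+8+8+1+1+6+1+6+9+8+6+0+0 = 60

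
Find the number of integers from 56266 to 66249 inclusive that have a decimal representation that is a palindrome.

99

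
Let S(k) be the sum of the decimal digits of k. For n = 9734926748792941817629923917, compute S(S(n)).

First digit sum: 155.
1+5+5 = 11.

11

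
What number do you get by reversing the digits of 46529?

Reversing 46529 gives 92564.

92564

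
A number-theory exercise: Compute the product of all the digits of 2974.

504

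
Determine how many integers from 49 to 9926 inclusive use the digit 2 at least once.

3415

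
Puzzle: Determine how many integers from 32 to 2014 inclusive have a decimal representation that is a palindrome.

The integers in [32, 2014] that have a decimal representation that is a palindrome: 33, 44, 55, 66, 77, 88, …, 1991, 2002.
108 qualify.

108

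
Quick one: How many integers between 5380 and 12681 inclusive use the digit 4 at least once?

2035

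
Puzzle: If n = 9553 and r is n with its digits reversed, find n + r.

Reverse of 9553 is 3559.
9553 + 3559 = 13112

13112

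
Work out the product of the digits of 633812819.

6×3×3×8×1×2×8×1×9 = 62208

62208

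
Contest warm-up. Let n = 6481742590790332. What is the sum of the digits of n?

70

6+4+8+1+7+4+2+5+9+0+7+9+0+3+3+2 = 70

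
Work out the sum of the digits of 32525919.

3+2+5+2+5+9+1+9 = 36

36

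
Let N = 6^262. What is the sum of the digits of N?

6^262 = 750978667534487317906753657151862698455562875338565020293491751486058138628499713772227500697805051480487388687834714092242902969610733180249264213201276456517601804702200685939765544358522280446405902336
Sum of its 204 digits: 918.

918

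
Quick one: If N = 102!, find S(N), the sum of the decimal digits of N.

102! = 961446671503512660926865558697259548455355905059659464369444714048531715130254590603314961882364451384985595980362059157503710042865532928000000000000000000000000
Sum of its 162 digits: 630.

630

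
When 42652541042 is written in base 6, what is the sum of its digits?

42652541042 in base 6 is 31332211551442.
Digit sum: 3+1+3+3+2+2+1+1+5+5+1+4+4+2 = 37.

37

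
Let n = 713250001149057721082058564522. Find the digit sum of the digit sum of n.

3

First digit sum: 102.
1+0+2 = 3.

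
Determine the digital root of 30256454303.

8

3+0+2+5+6+4+5+4+3+0+3 = 35
3+5 = 8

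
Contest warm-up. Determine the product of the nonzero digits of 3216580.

1440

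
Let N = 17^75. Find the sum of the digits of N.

431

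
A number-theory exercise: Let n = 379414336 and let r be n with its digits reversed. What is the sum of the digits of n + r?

Reversal of 379414336 is 633414973; 379414336 + 633414973 = 1012829309.
Digit sum of 1012829309: 1+0+1+2+8+2+9+3+0+9 = 35.

35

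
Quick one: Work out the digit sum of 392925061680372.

63

3+9+2+9+2+5+0+6+1+6+8+0+3+7+2 = 63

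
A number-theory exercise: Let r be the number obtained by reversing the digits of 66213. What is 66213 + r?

97479

Reverse of 66213 is 31266.
66213 + 31266 = 97479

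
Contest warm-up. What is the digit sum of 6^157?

558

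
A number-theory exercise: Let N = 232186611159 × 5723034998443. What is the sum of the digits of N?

81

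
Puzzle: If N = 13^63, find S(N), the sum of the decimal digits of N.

325

13^63 = 15081036648520082563896904647966616571107944615701214429968535680172997
Sum of its 71 digits: 325.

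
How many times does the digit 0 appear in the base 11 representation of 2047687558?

1

2047687558 in base 11 is 960958A74.
The digit 0 appears 1 time.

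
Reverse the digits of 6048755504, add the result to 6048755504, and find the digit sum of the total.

25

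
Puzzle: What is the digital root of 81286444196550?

9

8+1+2+8+6+4+4+4+1+9+6+5+5+0 = 63
6+3 = 9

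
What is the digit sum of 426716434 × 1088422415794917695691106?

426716434 × 1088422415794917695691106 = 464447731953672554428805917836004
Sum of its 33 digits: 151.

151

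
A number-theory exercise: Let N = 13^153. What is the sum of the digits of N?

775

13^153 = 271226989146201546881777376859324812513219263951356747241938914918521926787557476845052164924874954228915546241505718431238977263898412421446754914902103718315620662627053
Sum of its 171 digits: 775.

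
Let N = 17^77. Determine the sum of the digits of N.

422

17^77 = 55535021728811962093921354579813622199526680265090330124204054760625907979684186739116950573777
Sum of its 95 digits: 422.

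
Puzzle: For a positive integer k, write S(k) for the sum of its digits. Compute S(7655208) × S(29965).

S(7655208) = 7+6+5+5+2+0+8 = 33.
S(29965) = 2+9+9+6+5 = 31.
33 · 31 = 1023.

1023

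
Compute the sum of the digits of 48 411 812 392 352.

53

4+8+4+1+1+8+1+2+3+9+2+3+5+2 = 53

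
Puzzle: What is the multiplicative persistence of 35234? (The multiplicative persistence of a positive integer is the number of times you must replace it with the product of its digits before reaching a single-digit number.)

2

35234 → 360 → 0 (2 steps)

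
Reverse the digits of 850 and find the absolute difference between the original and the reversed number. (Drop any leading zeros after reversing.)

Reverse of 850 is 58.
|850 − 58| = 792

792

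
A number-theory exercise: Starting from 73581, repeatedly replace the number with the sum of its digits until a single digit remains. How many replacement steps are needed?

73581 → 24 → 6 (2 steps)

2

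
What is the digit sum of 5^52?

5^52 = 2220446049250313080847263336181640625
Sum of its 37 digits: 130.

130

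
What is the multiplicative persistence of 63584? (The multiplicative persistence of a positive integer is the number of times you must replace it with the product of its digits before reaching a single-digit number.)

63584 → 2880 → 0 (2 steps)

2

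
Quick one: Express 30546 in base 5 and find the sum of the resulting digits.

30546 in base 5 is 1434141.
Digit sum: 1+4+3+4+1+4+1 = 18.

18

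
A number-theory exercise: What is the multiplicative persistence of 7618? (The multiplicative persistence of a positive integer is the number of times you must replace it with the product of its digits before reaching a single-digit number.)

7618 → 336 → 54 → 20 → 0 (4 steps)

4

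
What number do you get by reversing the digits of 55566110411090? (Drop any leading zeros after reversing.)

9011401166555

Reversing 55566110411090 gives 9011401166555.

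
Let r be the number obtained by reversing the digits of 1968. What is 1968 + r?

10659

Reverse of 1968 is 8691.
1968 + 8691 = 10659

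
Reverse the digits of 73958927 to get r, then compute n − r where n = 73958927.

972990

Reverse of 73958927 is 72985937.
73958927 − 72985937 = 972990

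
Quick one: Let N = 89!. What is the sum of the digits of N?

89! = 16507955160908461081216919262453619309839666236496541854913520707833171034378509739399912570787600662729080382999756800000000000000000000
Sum of its 137 digits: 549.

549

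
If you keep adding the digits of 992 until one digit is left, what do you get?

2

9+9+2 = 20
2+0 = 2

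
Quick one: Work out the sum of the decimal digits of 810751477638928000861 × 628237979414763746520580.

187

810751477638928000861 × 628237979414763746520580 = 509344870119414139350042917209672723994219380
Sum of its 45 digits: 187.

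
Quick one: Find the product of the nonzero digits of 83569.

6480

8×3×5×6×9 = 6480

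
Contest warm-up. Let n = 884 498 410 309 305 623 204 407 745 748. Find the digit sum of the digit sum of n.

First digit sum: 129.
1+2+9 = 12.

12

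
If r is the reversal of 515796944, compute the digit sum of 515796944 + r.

Reversal of 515796944 is 449697515; 515796944 + 449697515 = 965494459.
Digit sum of 965494459: 9+6+5+4+9+4+4+5+9 = 55.

55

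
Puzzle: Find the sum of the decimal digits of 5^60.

5^60 = 867361737988403547205962240695953369140625
Sum of its 42 digits: 199.

199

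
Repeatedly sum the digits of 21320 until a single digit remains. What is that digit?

2+1+3+2+0 = 8
(Equivalently, 21320 mod 9 = 8.)

8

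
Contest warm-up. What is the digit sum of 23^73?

23^73 = 2547604628744583547284809128481175587973357256283672041453674699319823195380234452211296692484212183
Sum of its 100 digits: 455.

455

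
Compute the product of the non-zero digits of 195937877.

1×9×5×9×3×7×8×7×7 = 3333960

3333960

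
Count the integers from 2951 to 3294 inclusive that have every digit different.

The integers in [2951, 3294] that have every digit different: 2951, 2953, 2954, 2956, 2957, 2958, …, 3291, 3294.
191 qualify.

191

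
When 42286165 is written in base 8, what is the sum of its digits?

26

42286165 in base 8 is 241236125.
Digit sum: 2+4+1+2+3+6+1+2+5 = 26.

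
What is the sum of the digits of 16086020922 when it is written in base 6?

17

16086020922 in base 6 is 11220111131030.
Digit sum: 1+1+2+2+0+1+1+1+1+3+1+0+3+0 = 17.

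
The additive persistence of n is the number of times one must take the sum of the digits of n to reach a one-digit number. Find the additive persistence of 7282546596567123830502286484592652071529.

3

7282546596567123830502286484592652071529 → 181 → 10 → 1 (3 steps)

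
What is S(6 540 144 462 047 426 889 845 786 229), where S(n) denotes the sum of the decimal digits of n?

6+5+4+0+1+4+4+4+6+2+0+4+7+4+2+6+8+8+9+8+4+5+7+8+6+2+2+9 = 135

135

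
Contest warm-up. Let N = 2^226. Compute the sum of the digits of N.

2^226 = 107839786668602559178668060348078522694548577690162289924414440996864
Sum of its 69 digits: 349.

349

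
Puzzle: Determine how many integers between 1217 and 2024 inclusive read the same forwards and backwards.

The integers in [1217, 2024] that read the same forwards and backwards: 1221, 1331, 1441, 1551, 1661, 1771, 1881, 1991, 2002.
9 qualify.

9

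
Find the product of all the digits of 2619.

108

2×6×1×9 = 108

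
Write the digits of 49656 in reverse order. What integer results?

Reversing 49656 gives 65694.

65694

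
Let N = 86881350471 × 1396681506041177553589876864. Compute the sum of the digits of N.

168

86881350471 × 1396681506041177553589876864 = 121345575422727650790980476018918402944
Sum of its 39 digits: 168.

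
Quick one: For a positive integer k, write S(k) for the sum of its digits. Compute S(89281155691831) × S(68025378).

S(89281155691831) = 8+9+2+8+1+1+5+5+6+9+1+8+3+1 = 67.
S(68025378) = 6+8+0+2+5+3+7+8 = 39.
67 · 39 = 2613.

2613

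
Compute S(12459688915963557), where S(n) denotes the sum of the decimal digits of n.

1+2+4+5+9+6+8+8+9+1+5+9+6+3+5+5+7 = 93

93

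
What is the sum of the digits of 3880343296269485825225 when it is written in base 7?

89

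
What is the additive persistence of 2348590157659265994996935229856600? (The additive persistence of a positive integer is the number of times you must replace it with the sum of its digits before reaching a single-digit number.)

2348590157659265994996935229856600 → 178 → 16 → 7 (3 steps)

3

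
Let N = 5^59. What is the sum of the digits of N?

191

5^59 = 173472347597680709441192448139190673828125
Sum of its 42 digits: 191.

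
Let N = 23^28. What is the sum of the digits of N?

23^28 = 134393854047545109686936775588697536481
Sum of its 39 digits: 202.

202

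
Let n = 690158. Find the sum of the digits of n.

29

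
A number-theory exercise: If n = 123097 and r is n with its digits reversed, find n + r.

Reverse of 123097 is 790321.
123097 + 790321 = 913418

913418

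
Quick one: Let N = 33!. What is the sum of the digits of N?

33! = 8683317618811886495518194401280000000
Sum of its 37 digits: 144.

144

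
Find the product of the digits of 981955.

9×8×1×9×5×5 = 16200

16200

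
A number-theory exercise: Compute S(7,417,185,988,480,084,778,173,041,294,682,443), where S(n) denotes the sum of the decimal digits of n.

162

7+4+1+7+1+8+5+9+8+8+4+8+0+0+8+4+7+7+8+1+7+3+0+4+1+2+9+4+6+8+2+4+4+3 = 162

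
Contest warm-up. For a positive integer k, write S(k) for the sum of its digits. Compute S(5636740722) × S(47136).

882

S(5636740722) = 5+6+3+6+7+4+0+7+2+2 = 42.
S(47136) = 4+7+1+3+6 = 21.
42 · 21 = 882.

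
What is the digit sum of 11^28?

124

11^28 = 144209936106499234037676064081
Sum of its 30 digits: 124.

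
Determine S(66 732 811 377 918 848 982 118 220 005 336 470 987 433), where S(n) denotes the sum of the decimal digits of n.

184

6+6+7+3+2+8+1+1+3+7+7+9+1+8+8+4+8+9+8+2+1+1+8+2+2+0+0+0+5+3+3+6+4+7+0+9+8+7+4+3+3 = 184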